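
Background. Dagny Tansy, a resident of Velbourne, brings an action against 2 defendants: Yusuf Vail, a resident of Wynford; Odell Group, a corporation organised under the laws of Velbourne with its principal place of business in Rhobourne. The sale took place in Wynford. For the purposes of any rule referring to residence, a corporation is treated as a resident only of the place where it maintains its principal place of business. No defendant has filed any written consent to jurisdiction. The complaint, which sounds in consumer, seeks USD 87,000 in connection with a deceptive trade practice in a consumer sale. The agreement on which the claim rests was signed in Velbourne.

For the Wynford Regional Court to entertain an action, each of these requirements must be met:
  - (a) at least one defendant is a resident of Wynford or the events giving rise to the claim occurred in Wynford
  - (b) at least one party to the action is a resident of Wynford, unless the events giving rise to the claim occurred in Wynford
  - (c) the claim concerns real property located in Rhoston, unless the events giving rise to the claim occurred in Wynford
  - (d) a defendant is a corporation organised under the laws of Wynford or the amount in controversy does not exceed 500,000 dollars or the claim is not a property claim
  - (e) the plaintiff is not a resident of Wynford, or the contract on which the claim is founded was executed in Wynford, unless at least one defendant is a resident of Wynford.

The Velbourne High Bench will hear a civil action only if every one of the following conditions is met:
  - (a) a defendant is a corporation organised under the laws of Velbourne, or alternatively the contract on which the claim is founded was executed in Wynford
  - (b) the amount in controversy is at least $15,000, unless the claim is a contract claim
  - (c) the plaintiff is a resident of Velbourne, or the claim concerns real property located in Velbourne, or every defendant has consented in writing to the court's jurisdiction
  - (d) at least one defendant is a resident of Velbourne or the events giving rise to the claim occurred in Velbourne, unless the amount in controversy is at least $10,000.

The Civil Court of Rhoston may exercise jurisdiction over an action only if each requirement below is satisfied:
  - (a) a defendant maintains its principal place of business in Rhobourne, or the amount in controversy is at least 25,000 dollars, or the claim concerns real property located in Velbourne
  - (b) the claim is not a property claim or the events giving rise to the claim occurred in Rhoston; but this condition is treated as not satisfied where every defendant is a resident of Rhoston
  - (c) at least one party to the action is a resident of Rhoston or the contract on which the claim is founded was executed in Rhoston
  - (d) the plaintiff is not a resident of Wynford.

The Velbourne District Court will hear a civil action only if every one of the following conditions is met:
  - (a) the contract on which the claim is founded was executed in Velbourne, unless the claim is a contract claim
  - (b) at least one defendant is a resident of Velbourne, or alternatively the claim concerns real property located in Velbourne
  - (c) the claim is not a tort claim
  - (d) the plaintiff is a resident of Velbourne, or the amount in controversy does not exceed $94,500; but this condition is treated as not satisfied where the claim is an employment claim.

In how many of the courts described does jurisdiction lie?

The Wynford Regional Court:
  (a) Yusuf Vail resides in Wynford, so this disjunct is met. Met.
  (b) Yusuf Vail resides in Wynford. Satisfied.
  (c) The claim does not concern real property. However, the operative events occurred in Wynford, so the 'unless' proviso supplies this condition. Satisfied.
  (d) The amount in controversy is USD 87,000, within the USD 500,000 ceiling — that alternative is enough. Met.
  (e) The plaintiff resides in Velbourne, which is not Wynford — that alternative is enough. Condition met.
  → All conditions met; jurisdiction exists.
The Velbourne High Bench:
  (a) Odell Group is organised under the laws of Velbourne, so this disjunct is met. Satisfied.
  (b) The amount in controversy is 87,000 dollars, which meets the 15,000 dollars floor. Satisfied.
  (c) The plaintiff resides in Velbourne — that alternative is enough. Condition met.
  (d) No defendant resides in Velbourne (they reside in Wynford, Rhobourne); the operative events occurred in Wynford, not Velbourne — none of the alternatives is met. But the amount in controversy is $87,000, which meets the $10,000 floor, and the 'unless' clause therefore excuses the requirement. Condition met.
  → Every requirement is satisfied — jurisdiction.
The Civil Court of Rhoston:
  (a) Odell Group has its principal place of business in Rhobourne, so one alternative holds. Satisfied.
  (b) The claim is a consumer claim, not a property claim, which satisfies one of the alternatives. And the carve-out is inapplicable — the defendants reside as follows — Yusuf Vail in Wynford, Odell Group in Rhobourne — not all in Rhoston. Satisfied.
  (c) No party resides in Rhoston; the contract was executed in Velbourne, not Rhoston — no alternative holds. Fails.
  (d) The plaintiff resides in Velbourne, which is not Wynford. Satisfied.
  → The court lacks jurisdiction.
The Velbourne District Court:
  (a) The contract was executed in Velbourne. Satisfied.
  (b) No defendant resides in Velbourne (they reside in Wynford, Rhobourne); the claim does not concern real property — every alternative fails. Not satisfied.
  (c) The claim is a consumer claim, not a tort claim. Satisfied.
  (d) The plaintiff resides in Velbourne — that alternative is enough. And the carve-out is inapplicable — the claim is a consumer claim, not an employment claim. Satisfied.
  → At least one condition fails; no jurisdiction.
Courts with jurisdiction: the Wynford Regional Court, the Velbourne High Bench — 2 in total.

2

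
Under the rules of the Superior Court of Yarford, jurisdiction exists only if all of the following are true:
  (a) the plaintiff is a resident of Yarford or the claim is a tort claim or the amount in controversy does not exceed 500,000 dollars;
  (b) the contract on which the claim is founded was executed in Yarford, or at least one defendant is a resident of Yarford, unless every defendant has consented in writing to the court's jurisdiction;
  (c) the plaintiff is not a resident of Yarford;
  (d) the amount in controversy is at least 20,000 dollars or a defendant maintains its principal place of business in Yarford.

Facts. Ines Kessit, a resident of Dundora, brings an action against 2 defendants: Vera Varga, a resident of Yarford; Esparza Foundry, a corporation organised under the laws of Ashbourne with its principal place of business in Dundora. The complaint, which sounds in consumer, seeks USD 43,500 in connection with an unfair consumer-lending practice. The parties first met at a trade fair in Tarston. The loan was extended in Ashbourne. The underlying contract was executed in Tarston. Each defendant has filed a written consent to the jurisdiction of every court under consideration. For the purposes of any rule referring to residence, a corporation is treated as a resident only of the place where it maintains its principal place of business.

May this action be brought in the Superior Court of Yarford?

Yes

The Superior Court of Yarford:
  (a) The amount in controversy is 43,500 dollars, within the $500,000 ceiling, which satisfies one of the alternatives. Met.
  (b) Vera Varga resides in Yarford, so one alternative holds. Condition met.
  (c) The plaintiff resides in Dundora, which is not Yarford. Satisfied.
  (d) The amount in controversy is $43,500, which meets the USD 20,000 floor, which satisfies one of the alternatives. Met.
  → Every requirement is satisfied — jurisdiction.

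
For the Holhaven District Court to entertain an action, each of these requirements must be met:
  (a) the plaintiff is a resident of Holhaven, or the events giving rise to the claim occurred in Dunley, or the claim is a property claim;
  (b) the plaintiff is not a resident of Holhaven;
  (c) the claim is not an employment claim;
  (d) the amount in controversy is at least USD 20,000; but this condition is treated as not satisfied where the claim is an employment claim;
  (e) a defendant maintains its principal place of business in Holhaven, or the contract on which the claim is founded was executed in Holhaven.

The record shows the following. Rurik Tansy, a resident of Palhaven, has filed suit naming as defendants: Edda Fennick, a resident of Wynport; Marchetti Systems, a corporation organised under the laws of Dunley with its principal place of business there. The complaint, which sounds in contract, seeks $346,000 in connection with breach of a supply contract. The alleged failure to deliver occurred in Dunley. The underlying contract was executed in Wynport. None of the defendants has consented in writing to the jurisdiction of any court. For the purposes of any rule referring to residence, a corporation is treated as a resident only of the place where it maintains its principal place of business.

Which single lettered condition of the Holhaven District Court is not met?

The Holhaven District Court:
  (a) The operative events occurred in Dunley, so this disjunct is met. Satisfied.
  (b) The plaintiff resides in Palhaven, which is not Holhaven. Condition met.
  (c) The claim is a contract claim, not an employment claim. Condition met.
  (d) The amount in controversy is 346,000 dollars, which meets the $20,000 floor. The carve-out does not apply: the claim is a contract claim, not an employment claim. Condition met.
  (e) The corporate defendant(s) have their principal place of business in Dunley, not Holhaven; the contract was executed in Wynport, not Holhaven — no alternative holds. Fails.
Only condition (e) fails.

(e)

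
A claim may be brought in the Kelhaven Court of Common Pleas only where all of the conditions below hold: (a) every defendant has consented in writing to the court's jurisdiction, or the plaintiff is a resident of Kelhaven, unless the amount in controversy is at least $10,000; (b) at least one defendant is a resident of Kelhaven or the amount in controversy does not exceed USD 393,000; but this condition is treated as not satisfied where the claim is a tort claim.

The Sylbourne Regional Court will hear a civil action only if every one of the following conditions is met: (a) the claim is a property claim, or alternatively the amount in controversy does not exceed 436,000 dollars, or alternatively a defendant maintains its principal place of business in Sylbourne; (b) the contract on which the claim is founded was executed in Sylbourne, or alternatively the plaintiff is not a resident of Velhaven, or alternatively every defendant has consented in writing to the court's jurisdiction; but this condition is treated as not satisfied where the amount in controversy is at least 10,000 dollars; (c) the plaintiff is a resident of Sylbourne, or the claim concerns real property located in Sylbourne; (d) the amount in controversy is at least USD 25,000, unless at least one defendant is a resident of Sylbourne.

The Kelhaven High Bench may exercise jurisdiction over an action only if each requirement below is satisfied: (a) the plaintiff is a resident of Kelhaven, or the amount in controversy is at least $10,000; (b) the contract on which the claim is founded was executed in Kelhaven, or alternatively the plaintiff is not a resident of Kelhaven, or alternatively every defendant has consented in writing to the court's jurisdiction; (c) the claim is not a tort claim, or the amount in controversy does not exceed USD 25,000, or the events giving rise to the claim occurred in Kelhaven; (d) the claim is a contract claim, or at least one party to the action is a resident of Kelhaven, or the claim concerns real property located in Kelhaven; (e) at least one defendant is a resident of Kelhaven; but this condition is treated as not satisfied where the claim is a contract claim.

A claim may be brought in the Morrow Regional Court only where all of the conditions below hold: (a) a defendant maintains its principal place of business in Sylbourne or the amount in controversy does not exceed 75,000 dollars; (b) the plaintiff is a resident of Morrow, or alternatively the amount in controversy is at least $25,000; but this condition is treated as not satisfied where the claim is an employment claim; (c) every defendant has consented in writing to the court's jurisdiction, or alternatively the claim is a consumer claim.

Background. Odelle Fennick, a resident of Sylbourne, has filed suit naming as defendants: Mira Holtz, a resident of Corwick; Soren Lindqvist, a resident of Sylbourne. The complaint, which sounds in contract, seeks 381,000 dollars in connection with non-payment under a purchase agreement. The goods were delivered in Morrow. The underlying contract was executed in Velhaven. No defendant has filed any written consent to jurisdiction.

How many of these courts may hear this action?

The Kelhaven Court of Common Pleas:
  (a) No such written consent has been filed; the plaintiff resides in Sylbourne, not Kelhaven — none of the alternatives is met. But the amount in controversy is USD 381,000, which meets the $10,000 floor, and the 'unless' clause therefore excuses the requirement. Satisfied.
  (b) The amount in controversy is USD 381,000, within the 393,000 dollars ceiling, so this disjunct is met. The carve-out does not apply: the claim is a contract claim, not a tort claim. Met.
  → Jurisdiction lies.
The Sylbourne Regional Court:
  (a) The amount in controversy is 381,000 dollars, within the 436,000 dollars ceiling, which satisfies one of the alternatives. Condition met.
  (b) The plaintiff resides in Sylbourne, which is not Velhaven — that alternative is enough. But the amount in controversy is 381,000 dollars, which meets the 10,000 dollars floor, triggering the carve-out and defeating this condition. Fails.
  (c) The plaintiff resides in Sylbourne, which satisfies one of the alternatives. Satisfied.
  (d) The amount in controversy is 381,000 dollars, which meets the USD 25,000 floor. Satisfied.
  → At least one condition fails; no jurisdiction.
The Kelhaven High Bench:
  (a) The amount in controversy is USD 381,000, which meets the $10,000 floor, which satisfies one of the alternatives. Met.
  (b) The plaintiff resides in Sylbourne, which is not Kelhaven — that alternative is enough. Satisfied.
  (c) The claim is a contract claim, not a tort claim, so this disjunct is met. Satisfied.
  (d) The claim is a contract claim — that alternative is enough. Condition met.
  (e) No defendant resides in Kelhaven (they reside in Corwick, Sylbourne). Not satisfied.
  → Not every requirement is met — no jurisdiction.
The Morrow Regional Court:
  (a) No defendant is a corporation; the amount in controversy is $381,000, above the USD 75,000 ceiling — no alternative holds. Condition not met.
  (b) The amount in controversy is $381,000, which meets the USD 25,000 floor, so this disjunct is met. The carve-out does not apply: the claim is a contract claim, not an employment claim. Satisfied.
  (c) No such written consent has been filed; the claim is a contract claim, not a consumer claim — none of the alternatives is met. Fails.
  → Not every requirement is met — no jurisdiction.
Courts with jurisdiction: the Kelhaven Court of Common Pleas — 1 in total.

1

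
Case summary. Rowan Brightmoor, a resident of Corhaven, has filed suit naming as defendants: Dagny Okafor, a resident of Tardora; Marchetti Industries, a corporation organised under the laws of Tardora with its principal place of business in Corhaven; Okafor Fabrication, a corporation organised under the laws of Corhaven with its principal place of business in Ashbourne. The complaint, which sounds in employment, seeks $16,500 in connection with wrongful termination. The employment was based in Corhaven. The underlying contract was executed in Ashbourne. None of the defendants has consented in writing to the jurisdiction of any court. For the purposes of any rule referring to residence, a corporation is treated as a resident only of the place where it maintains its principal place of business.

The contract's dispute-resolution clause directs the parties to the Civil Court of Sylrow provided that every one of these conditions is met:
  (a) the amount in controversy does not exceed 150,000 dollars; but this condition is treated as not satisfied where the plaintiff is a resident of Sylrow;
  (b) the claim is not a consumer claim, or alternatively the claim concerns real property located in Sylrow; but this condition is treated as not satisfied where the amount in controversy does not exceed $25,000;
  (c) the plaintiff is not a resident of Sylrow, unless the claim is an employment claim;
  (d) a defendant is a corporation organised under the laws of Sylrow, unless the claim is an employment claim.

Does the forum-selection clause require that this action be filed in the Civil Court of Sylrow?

The Civil Court of Sylrow:
  (a) The amount in controversy is USD 16,500, within the $150,000 ceiling. And the carve-out is inapplicable — the plaintiff resides in Corhaven, not Sylrow. Condition met.
  (b) The claim is an employment claim, not a consumer claim, so this disjunct is met. However, the amount in controversy is $16,500, within the $25,000 ceiling, which falls within the stated exception and so defeats the condition. Condition not met.
  (c) The plaintiff resides in Corhaven, which is not Sylrow. Condition met.
  (d) The corporate defendant(s) are organised in Corhaven, Tardora, not Sylrow. However, the claim is an employment claim, so the 'unless' proviso supplies this condition. Satisfied.
  → Forum clause is not triggered.

No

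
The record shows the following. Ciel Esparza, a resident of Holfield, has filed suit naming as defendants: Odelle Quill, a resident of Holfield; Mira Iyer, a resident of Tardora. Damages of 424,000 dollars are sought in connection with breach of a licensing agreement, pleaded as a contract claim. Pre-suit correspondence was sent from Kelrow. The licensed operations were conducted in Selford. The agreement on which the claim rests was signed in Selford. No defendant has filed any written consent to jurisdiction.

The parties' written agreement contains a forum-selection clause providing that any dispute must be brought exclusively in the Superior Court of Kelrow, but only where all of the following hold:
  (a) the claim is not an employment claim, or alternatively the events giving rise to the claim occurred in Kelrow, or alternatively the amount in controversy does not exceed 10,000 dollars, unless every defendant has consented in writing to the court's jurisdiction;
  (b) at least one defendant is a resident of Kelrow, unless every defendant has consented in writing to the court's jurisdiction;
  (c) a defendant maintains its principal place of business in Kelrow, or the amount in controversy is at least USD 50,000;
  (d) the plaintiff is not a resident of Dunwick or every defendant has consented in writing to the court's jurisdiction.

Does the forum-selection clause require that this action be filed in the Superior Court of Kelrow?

The Superior Court of Kelrow:
  (a) The claim is a contract claim, not an employment claim, so this disjunct is met. Met.
  (b) No defendant resides in Kelrow (they reside in Holfield, Tardora). And no such written consent has been filed, so the proviso does not save it. Condition not met.
  (c) The amount in controversy is 424,000 dollars, which meets the 50,000 dollars floor, so one alternative holds. Met.
  (d) The plaintiff resides in Holfield, which is not Dunwick, so this disjunct is met. Met.
  → Forum clause is not triggered.

No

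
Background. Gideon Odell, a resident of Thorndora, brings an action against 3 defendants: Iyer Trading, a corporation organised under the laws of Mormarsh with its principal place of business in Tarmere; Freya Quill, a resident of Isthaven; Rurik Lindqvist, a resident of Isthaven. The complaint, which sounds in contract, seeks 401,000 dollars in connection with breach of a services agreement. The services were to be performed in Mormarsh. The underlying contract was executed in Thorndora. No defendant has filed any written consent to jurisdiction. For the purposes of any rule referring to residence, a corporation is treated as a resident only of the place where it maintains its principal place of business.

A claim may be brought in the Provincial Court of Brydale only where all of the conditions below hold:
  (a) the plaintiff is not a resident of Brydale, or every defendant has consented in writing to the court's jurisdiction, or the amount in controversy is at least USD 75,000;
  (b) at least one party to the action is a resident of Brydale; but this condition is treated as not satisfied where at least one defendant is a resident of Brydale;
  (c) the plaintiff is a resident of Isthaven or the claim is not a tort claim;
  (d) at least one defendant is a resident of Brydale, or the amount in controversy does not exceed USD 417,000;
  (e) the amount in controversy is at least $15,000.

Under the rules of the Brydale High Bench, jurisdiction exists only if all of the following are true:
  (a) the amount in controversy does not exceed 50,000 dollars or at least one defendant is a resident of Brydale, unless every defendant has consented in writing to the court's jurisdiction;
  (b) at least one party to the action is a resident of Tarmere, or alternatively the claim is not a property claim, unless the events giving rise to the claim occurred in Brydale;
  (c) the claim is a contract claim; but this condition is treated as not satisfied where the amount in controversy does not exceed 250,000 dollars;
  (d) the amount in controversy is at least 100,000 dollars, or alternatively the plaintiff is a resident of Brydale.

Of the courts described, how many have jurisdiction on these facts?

0

The Provincial Court of Brydale:
  (a) The plaintiff resides in Thorndora, which is not Brydale, so this disjunct is met. Condition met.
  (b) No party resides in Brydale. Fails.
  (c) The claim is a contract claim, not a tort claim, which satisfies one of the alternatives. Satisfied.
  (d) The amount in controversy is 401,000 dollars, within the 417,000 dollars ceiling, which satisfies one of the alternatives. Met.
  (e) The amount in controversy is 401,000 dollars, which meets the 15,000 dollars floor. Condition met.
  → The court lacks jurisdiction.
The Brydale High Bench:
  (a) The amount in controversy is $401,000, above the 50,000 dollars ceiling; no defendant resides in Brydale (they reside in Tarmere, Isthaven, Isthaven) — every alternative fails. Nor does the 'unless' clause help: no such written consent has been filed. Not satisfied.
  (b) Iyer Trading resides in Tarmere, so this disjunct is met. Condition met.
  (c) The claim is a contract claim. And the carve-out is inapplicable — the amount in controversy is $401,000, above the 250,000 dollars ceiling. Condition met.
  (d) The amount in controversy is 401,000 dollars, which meets the USD 100,000 floor — that alternative is enough. Met.
  → No jurisdiction.
No court satisfies all of its conditions.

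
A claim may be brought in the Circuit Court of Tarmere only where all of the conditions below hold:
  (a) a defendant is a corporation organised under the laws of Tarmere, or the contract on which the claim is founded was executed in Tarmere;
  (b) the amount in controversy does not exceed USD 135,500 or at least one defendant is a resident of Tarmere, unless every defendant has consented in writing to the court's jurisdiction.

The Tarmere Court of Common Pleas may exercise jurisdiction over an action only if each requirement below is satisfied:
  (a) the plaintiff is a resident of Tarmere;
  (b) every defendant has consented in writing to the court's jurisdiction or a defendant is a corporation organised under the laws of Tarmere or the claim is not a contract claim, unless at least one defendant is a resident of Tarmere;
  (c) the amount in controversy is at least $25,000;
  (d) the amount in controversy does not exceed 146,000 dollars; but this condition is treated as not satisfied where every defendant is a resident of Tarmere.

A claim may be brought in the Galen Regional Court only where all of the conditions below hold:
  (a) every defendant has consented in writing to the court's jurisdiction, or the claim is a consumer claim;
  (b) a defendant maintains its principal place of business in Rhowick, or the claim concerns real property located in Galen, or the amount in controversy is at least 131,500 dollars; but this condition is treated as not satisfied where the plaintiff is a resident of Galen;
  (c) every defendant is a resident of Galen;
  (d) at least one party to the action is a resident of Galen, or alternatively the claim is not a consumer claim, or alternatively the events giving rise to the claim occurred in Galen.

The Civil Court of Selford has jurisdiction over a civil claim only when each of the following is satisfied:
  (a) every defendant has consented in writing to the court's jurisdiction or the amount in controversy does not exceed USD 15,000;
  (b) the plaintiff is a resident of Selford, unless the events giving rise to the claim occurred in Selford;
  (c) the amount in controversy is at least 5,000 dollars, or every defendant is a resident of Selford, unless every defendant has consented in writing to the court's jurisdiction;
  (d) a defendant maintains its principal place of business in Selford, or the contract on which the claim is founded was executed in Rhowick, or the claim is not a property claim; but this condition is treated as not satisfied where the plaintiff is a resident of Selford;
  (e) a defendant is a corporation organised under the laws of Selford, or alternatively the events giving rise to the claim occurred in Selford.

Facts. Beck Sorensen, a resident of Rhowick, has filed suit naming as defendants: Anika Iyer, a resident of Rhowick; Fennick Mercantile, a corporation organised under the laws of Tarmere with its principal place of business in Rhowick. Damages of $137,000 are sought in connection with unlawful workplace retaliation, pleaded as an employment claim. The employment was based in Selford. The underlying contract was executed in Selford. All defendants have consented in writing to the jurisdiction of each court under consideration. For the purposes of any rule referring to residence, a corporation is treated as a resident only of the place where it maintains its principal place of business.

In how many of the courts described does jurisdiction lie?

The Circuit Court of Tarmere:
  (a) Fennick Mercantile is organised under the laws of Tarmere, so one alternative holds. Met.
  (b) The amount in controversy is USD 137,000, above the USD 135,500 ceiling; no defendant resides in Tarmere (they reside in Rhowick, Rhowick) — no alternative holds. But every defendant has filed written consent, and the 'unless' clause therefore excuses the requirement. Condition met.
  → Jurisdiction lies.
The Tarmere Court of Common Pleas:
  (a) The plaintiff resides in Rhowick, not Tarmere. Fails.
  (b) Every defendant has filed written consent, so this disjunct is met. Met.
  (c) The amount in controversy is USD 137,000, which meets the $25,000 floor. Condition met.
  (d) The amount in controversy is 137,000 dollars, within the USD 146,000 ceiling. And the carve-out is inapplicable — the defendants reside as follows — Anika Iyer in Rhowick, Fennick Mercantile in Rhowick — not all in Tarmere. Met.
  → Not every requirement is met — no jurisdiction.
The Galen Regional Court:
  (a) Every defendant has filed written consent, which satisfies one of the alternatives. Condition met.
  (b) Fennick Mercantile has its principal place of business in Rhowick, which satisfies one of the alternatives. And the carve-out is inapplicable — the plaintiff resides in Rhowick, not Galen. Met.
  (c) The defendants reside as follows — Anika Iyer in Rhowick, Fennick Mercantile in Rhowick — not all in Galen. Condition not met.
  (d) The claim is an employment claim, not a consumer claim, so one alternative holds. Satisfied.
  → At least one condition fails; no jurisdiction.
The Civil Court of Selford:
  (a) Every defendant has filed written consent, which satisfies one of the alternatives. Condition met.
  (b) The plaintiff resides in Rhowick, not Selford. But the operative events occurred in Selford, and the 'unless' clause therefore excuses the requirement. Met.
  (c) The amount in controversy is 137,000 dollars, which meets the 5,000 dollars floor — that alternative is enough. Satisfied.
  (d) The claim is an employment claim, not a property claim, which satisfies one of the alternatives. And the carve-out is inapplicable — the plaintiff resides in Rhowick, not Selford. Satisfied.
  (e) The operative events occurred in Selford, so this disjunct is met. Met.
  → All conditions met; jurisdiction exists.
Courts with jurisdiction: the Circuit Court of Tarmere, the Civil Court of Selford — 2 in total.

2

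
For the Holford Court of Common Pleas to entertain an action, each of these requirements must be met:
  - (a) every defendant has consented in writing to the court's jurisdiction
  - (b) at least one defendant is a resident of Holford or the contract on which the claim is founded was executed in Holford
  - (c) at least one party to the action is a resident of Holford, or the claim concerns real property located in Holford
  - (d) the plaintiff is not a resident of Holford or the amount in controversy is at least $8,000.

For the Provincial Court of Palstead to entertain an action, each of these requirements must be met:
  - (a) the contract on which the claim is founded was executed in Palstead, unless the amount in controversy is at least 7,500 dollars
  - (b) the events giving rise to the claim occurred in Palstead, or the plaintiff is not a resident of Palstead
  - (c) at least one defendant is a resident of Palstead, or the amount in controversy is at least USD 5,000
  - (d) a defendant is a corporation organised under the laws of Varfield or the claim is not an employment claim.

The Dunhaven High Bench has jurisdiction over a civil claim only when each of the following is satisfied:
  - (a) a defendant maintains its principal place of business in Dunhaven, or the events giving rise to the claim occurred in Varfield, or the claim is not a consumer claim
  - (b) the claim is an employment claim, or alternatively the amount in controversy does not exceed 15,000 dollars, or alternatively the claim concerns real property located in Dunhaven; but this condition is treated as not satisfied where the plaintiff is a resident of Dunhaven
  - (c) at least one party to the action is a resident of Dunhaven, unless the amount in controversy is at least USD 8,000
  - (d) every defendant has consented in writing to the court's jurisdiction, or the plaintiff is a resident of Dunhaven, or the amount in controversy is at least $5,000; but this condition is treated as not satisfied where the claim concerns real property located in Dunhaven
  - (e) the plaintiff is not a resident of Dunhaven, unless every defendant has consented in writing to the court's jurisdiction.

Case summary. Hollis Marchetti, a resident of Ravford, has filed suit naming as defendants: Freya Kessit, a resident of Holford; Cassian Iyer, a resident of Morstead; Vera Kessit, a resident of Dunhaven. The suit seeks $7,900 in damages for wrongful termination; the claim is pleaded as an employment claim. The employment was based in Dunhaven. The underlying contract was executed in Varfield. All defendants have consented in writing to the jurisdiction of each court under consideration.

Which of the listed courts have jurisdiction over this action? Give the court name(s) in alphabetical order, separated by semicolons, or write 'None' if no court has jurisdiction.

the Dunhaven High Bench; the Holford Court of Common Pleas

The Holford Court of Common Pleas:
  (a) Every defendant has filed written consent. Condition met.
  (b) Freya Kessit resides in Holford, which satisfies one of the alternatives. Satisfied.
  (c) Freya Kessit resides in Holford, so one alternative holds. Condition met.
  (d) The plaintiff resides in Ravford, which is not Holford — that alternative is enough. Satisfied.
  → Jurisdiction lies.
The Provincial Court of Palstead:
  (a) The contract was executed in Varfield, not Palstead. But the amount in controversy is $7,900, which meets the $7,500 floor, and the 'unless' clause therefore excuses the requirement. Met.
  (b) The plaintiff resides in Ravford, which is not Palstead — that alternative is enough. Condition met.
  (c) The amount in controversy is 7,900 dollars, which meets the $5,000 floor — that alternative is enough. Satisfied.
  (d) No defendant is a corporation; the claim is an employment claim — no alternative holds. Fails.
  → At least one condition fails; no jurisdiction.
The Dunhaven High Bench:
  (a) The claim is an employment claim, not a consumer claim — that alternative is enough. Condition met.
  (b) The claim is an employment claim, so this disjunct is met. And the carve-out is inapplicable — the plaintiff resides in Ravford, not Dunhaven. Satisfied.
  (c) Vera Kessit resides in Dunhaven. Satisfied.
  (d) Every defendant has filed written consent — that alternative is enough. The exception is not triggered, since the claim does not concern real property. Met.
  (e) The plaintiff resides in Ravford, which is not Dunhaven. Met.
  → All conditions met; jurisdiction exists.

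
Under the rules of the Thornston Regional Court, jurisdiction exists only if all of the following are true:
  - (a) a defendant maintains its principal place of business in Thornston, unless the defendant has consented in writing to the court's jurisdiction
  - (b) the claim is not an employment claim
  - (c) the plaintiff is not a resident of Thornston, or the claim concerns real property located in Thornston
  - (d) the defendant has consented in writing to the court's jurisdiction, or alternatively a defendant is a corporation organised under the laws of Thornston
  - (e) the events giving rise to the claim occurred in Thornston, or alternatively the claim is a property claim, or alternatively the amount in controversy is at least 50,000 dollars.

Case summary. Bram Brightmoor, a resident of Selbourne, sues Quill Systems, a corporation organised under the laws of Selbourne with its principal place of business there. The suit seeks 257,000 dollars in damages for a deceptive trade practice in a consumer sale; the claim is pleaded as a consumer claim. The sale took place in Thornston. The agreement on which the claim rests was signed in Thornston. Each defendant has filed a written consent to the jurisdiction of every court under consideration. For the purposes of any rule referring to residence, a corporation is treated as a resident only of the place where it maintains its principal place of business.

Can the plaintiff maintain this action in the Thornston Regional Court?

The Thornston Regional Court:
  (a) The corporate defendant(s) have their principal place of business in Selbourne, not Thornston. The proviso rescues it, though: every defendant has filed written consent. Satisfied.
  (b) The claim is a consumer claim, not an employment claim. Met.
  (c) The plaintiff resides in Selbourne, which is not Thornston, so this disjunct is met. Satisfied.
  (d) Every defendant has filed written consent, so one alternative holds. Condition met.
  (e) The operative events occurred in Thornston — that alternative is enough. Condition met.
  → Every requirement is satisfied — jurisdiction.

Yes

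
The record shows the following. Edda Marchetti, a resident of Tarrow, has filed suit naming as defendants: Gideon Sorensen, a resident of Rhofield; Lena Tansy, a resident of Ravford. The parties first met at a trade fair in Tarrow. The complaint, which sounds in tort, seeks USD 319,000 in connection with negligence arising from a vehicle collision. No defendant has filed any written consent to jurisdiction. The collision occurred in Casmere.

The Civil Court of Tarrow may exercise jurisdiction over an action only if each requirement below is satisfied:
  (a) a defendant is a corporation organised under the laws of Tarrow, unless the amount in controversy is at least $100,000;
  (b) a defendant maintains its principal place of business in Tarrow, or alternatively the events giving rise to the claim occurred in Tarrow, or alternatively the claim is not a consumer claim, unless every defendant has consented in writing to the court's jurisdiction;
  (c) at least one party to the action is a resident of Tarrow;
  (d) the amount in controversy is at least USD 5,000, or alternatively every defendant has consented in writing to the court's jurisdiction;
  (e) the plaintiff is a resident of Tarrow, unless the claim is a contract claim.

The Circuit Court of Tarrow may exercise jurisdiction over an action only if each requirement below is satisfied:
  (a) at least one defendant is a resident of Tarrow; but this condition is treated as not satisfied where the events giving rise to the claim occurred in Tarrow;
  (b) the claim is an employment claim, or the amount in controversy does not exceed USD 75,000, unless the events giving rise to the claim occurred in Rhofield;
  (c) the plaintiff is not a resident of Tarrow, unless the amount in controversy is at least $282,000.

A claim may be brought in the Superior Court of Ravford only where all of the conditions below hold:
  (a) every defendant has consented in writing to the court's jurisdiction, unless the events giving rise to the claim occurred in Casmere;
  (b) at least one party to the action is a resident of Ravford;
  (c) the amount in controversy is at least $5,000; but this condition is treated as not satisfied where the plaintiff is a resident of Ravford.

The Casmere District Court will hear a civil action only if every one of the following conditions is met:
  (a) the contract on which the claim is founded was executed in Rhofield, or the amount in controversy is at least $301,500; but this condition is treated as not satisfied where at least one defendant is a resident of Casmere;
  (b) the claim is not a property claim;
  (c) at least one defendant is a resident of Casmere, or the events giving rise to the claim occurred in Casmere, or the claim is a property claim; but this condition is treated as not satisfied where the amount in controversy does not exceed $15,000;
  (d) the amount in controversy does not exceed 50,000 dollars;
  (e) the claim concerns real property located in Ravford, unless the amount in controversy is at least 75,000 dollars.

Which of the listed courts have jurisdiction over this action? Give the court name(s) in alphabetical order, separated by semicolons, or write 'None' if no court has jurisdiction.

The Civil Court of Tarrow:
  (a) No defendant is a corporation. But the amount in controversy is $319,000, which meets the 100,000 dollars floor, and the 'unless' clause therefore excuses the requirement. Condition met.
  (b) The claim is a tort claim, not a consumer claim, so one alternative holds. Condition met.
  (c) Edda Marchetti resides in Tarrow. Satisfied.
  (d) The amount in controversy is USD 319,000, which meets the 5,000 dollars floor, so one alternative holds. Satisfied.
  (e) The plaintiff resides in Tarrow. Satisfied.
  → The court has jurisdiction.
The Circuit Court of Tarrow:
  (a) No defendant resides in Tarrow (they reside in Rhofield, Ravford). Not met.
  (b) The claim is a tort claim, not an employment claim; the amount in controversy is $319,000, above the $75,000 ceiling — none of the alternatives is met. And the operative events occurred in Casmere, not Rhofield, so the proviso does not save it. Condition not met.
  (c) The plaintiff resides in Tarrow. But the amount in controversy is USD 319,000, which meets the USD 282,000 floor, and the 'unless' clause therefore excuses the requirement. Condition met.
  → The court lacks jurisdiction.
The Superior Court of Ravford:
  (a) No such written consent has been filed. The proviso rescues it, though: the operative events occurred in Casmere. Met.
  (b) Lena Tansy resides in Ravford. Condition met.
  (c) The amount in controversy is $319,000, which meets the 5,000 dollars floor. The carve-out does not apply: the plaintiff resides in Tarrow, not Ravford. Satisfied.
  → Every requirement is satisfied — jurisdiction.
The Casmere District Court:
  (a) The amount in controversy is 319,000 dollars, which meets the USD 301,500 floor, which satisfies one of the alternatives. The carve-out does not apply: no defendant resides in Casmere (they reside in Rhofield, Ravford). Met.
  (b) The claim is a tort claim, not a property claim. Satisfied.
  (c) The operative events occurred in Casmere — that alternative is enough. The exception is not triggered, since the amount in controversy is 319,000 dollars, above the USD 15,000 ceiling. Satisfied.
  (d) The amount in controversy is 319,000 dollars, above the $50,000 ceiling. Not satisfied.
  (e) The claim does not concern real property. However, the amount in controversy is 319,000 dollars, which meets the USD 75,000 floor, so the 'unless' proviso supplies this condition. Condition met.
  → At least one condition fails; no jurisdiction.

the Civil Court of Tarrow; the Superior Court of Ravford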